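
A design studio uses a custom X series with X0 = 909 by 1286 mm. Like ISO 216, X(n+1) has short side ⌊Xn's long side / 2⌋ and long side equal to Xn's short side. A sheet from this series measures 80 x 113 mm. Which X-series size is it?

X7

X0: 909 × 1286 mm
X1: 643 × 909 mm
X2: 454 × 643 mm
X3: 321 × 454 mm
X4: 227 × 321 mm
X5: 160 × 227 mm
X6: 113 × 160 mm
X7: 80 × 113 mm
X8: 56 × 80 mm
→ matches X7.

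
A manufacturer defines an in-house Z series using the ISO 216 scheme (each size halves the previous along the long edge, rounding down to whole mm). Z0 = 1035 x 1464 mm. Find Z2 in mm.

517 × 732 mm

Z1: ⌊1464/2⌋ × 1035 = 732 × 1035 mm
Z2: ⌊1035/2⌋ × 732 = 517 × 732 mm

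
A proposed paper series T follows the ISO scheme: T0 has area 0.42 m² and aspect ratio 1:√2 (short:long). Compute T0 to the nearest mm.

Let the short side be w mm. Then w · w√2 = 0.42 m² = 420,000 mm².
w² = 420,000/√2, so w ≈ 545.0 mm; long side = w√2 ≈ 770.7 mm.

545 × 771 mm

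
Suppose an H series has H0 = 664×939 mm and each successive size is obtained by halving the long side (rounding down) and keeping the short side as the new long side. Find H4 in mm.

H1: ⌊939/2⌋ × 664 = 469 × 664 mm
H2: ⌊664/2⌋ × 469 = 332 × 469 mm
H3: ⌊469/2⌋ × 332 = 234 × 332 mm
H4: ⌊332/2⌋ × 234 = 166 × 234 mm

166 × 234 mm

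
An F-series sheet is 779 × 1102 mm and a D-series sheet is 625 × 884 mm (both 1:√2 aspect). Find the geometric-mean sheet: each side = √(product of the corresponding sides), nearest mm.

698 × 987 mm

Short side: √(779 · 625) = √486875 ≈ 697.8 → 698 mm
Long side: √(1102 · 884) = √974168 ≈ 987.0 → 987 mm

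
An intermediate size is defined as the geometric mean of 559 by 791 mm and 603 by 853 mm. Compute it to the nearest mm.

Short side: √(559 · 603) = √337077 ≈ 580.6 → 581 mm
Long side: √(791 · 853) = √674723 ≈ 821.4 → 821 mm

581 × 821 mm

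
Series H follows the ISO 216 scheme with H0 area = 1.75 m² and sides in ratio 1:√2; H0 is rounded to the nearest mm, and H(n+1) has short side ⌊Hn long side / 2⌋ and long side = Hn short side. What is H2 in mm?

Let H0's short side be w mm. w · w√2 = 1.75 m² = 1,750,000 mm², so w ≈ 1112.4 mm and w√2 ≈ 1573.2 mm → H0 = 1112 × 1573 mm.
H1: ⌊1573/2⌋ × 1112 = 786 × 1112 mm
H2: ⌊1112/2⌋ × 786 = 556 × 786 mm

556 × 786 mm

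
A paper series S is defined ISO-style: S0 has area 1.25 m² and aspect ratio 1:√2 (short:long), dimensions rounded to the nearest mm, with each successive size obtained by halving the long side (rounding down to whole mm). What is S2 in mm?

470 × 665 mm

Let S0's short side be w mm. w · w√2 = 1.25 m² = 1,250,000 mm², so w ≈ 940.2 mm and w√2 ≈ 1329.6 mm → S0 = 940 × 1330 mm.
S1: ⌊1330/2⌋ × 940 = 665 × 940 mm
S2: ⌊940/2⌋ × 665 = 470 × 665 mm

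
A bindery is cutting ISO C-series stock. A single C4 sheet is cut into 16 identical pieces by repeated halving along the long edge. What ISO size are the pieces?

C8

16 = 2^4, so 4 halving steps.
C4 → C5 → … → C8 after 4 steps.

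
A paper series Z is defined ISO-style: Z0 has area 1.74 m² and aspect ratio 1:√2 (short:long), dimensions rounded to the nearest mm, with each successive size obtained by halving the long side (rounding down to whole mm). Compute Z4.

Let Z0's short side be w mm. w · w√2 = 1.74 m² = 1,740,000 mm², so w ≈ 1109.2 mm and w√2 ≈ 1568.7 mm → Z0 = 1109 × 1569 mm.
Z1: ⌊1569/2⌋ × 1109 = 784 × 1109 mm
Z2: ⌊1109/2⌋ × 784 = 554 × 784 mm
Z3: ⌊784/2⌋ × 554 = 392 × 554 mm
Z4: ⌊554/2⌋ × 392 = 277 × 392 mm

277 × 392 mm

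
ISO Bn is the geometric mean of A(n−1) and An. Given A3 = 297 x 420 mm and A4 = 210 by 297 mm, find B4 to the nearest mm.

250 × 353 mm

Short side: √(297 · 210) = √62370 ≈ 249.7 → 250 mm
Long side: √(420 · 297) = √124740 ≈ 353.2 → 353 mm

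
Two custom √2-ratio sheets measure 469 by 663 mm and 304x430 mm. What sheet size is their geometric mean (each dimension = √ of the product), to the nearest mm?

Short side: √(469 · 304) = √142576 ≈ 377.6 → 378 mm
Long side: √(663 · 430) = √285090 ≈ 533.9 → 534 mm

378 × 534 mm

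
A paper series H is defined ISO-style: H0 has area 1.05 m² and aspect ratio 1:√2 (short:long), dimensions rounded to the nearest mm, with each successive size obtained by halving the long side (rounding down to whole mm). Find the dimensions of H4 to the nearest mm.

215 × 304 mm

Let H0's short side be w mm. w · w√2 = 1.05 m² = 1,050,000 mm², so w ≈ 861.7 mm and w√2 ≈ 1218.6 mm → H0 = 862 × 1219 mm.
H1: ⌊1219/2⌋ × 862 = 609 × 862 mm
H2: ⌊862/2⌋ × 609 = 431 × 609 mm
H3: ⌊609/2⌋ × 431 = 304 × 431 mm
H4: ⌊431/2⌋ × 304 = 215 × 304 mm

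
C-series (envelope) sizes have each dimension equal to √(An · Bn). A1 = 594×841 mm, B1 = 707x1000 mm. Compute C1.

Short side: √(594 · 707) = √419958 ≈ 648.0 → 648 mm
Long side: √(841 · 1000) = √841000 ≈ 917.1 → 917 mm

648 × 917 mm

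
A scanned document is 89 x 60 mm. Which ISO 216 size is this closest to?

Aspect ratio 89/60 ≈ 1.483 (ISO target is √2 ≈ 1.414).
In the B-series (B0 = 1000 × 1414 mm): B8 = 62 × 88 mm.
Off by 3 mm total — nearest standard size.

B8 (62 × 88 mm)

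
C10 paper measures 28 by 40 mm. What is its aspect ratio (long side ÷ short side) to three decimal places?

40 / 28 = 1.429
ISO 216 targets √2 ≈ 1.414; the +0.014 deviation is from mm rounding.

1.429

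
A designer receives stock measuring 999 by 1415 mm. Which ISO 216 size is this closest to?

Aspect ratio 1415/999 ≈ 1.416 — close to the ISO √2 ≈ 1.414.
In the B-series (B0 = 1000 × 1414 mm): B0 = 1000 × 1414 mm.
Off by 2 mm total — nearest standard size.

B0 (1000 × 1414 mm)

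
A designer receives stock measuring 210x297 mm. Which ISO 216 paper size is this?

Aspect ratio 297/210 ≈ 1.414 — close to the ISO √2 ≈ 1.414.
In the A-series (A0 area = 1 m²): A4 = 210 × 297 mm.

A4 (210 × 297 mm)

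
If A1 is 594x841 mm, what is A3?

A2: ⌊841/2⌋ × 594 = 420 × 594 mm
A3: ⌊594/2⌋ × 420 = 297 × 420 mm

297 × 420 mm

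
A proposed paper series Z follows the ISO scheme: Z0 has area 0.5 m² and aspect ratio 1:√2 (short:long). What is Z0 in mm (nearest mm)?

Let the short side be w mm. Then w · w√2 = 0.5 m² = 500,000 mm².
w² = 500,000/√2, so w ≈ 594.6 mm; long side = w√2 ≈ 840.9 mm.

595 × 841 mm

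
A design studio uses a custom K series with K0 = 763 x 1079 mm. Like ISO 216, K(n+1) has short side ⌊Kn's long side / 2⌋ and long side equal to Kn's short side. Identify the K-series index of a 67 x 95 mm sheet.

K0: 763 × 1079 mm
K1: 539 × 763 mm
K2: 381 × 539 mm
K3: 269 × 381 mm
K4: 190 × 269 mm
K5: 134 × 190 mm
K6: 95 × 134 mm
K7: 67 × 95 mm
K8: 47 × 67 mm
→ matches K7.

K7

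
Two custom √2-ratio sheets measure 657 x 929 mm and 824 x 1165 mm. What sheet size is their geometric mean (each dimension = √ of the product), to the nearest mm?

736 × 1040 mm

Short side: √(657 · 824) = √541368 ≈ 735.8 → 736 mm
Long side: √(929 · 1165) = √1082285 ≈ 1040.3 → 1040 mm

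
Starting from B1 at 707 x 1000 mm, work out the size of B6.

B2: ⌊1000/2⌋ × 707 = 500 × 707 mm
B3: ⌊707/2⌋ × 500 = 353 × 500 mm
B4: ⌊500/2⌋ × 353 = 250 × 353 mm
B5: ⌊353/2⌋ × 250 = 176 × 250 mm
B6: ⌊250/2⌋ × 176 = 125 × 176 mm

125 × 176 mm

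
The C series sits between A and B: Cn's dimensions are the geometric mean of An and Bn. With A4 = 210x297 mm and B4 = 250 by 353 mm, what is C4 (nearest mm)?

229 × 324 mm

Short side: √(210 · 250) = √52500 ≈ 229.1 → 229 mm
Long side: √(297 · 353) = √104841 ≈ 323.8 → 324 mm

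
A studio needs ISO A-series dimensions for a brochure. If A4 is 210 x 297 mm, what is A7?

A5: ⌊297/2⌋ × 210 = 148 × 210 mm
A6: ⌊210/2⌋ × 148 = 105 × 148 mm
A7: ⌊148/2⌋ × 105 = 74 × 105 mm

74 × 105 mm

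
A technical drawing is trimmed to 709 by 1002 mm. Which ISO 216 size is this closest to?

B1 (707 × 1000 mm)

Aspect ratio 1002/709 ≈ 1.413 — close to the ISO √2 ≈ 1.414.
In the B-series (B0 = 1000 × 1414 mm): B1 = 707 × 1000 mm.
Off by 4 mm total — nearest standard size.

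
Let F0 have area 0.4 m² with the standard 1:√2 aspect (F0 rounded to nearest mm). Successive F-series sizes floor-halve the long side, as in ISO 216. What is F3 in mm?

Let F0's short side be w mm. w · w√2 = 0.4 m² = 400,000 mm², so w ≈ 531.8 mm and w√2 ≈ 752.1 mm → F0 = 532 × 752 mm.
F1: ⌊752/2⌋ × 532 = 376 × 532 mm
F2: ⌊532/2⌋ × 376 = 266 × 376 mm
F3: ⌊376/2⌋ × 266 = 188 × 266 mm

188 × 266 mm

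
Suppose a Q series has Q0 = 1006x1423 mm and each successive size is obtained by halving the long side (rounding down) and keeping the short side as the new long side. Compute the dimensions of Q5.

177 × 251 mm

Q1: ⌊1423/2⌋ × 1006 = 711 × 1006 mm
Q2: ⌊1006/2⌋ × 711 = 503 × 711 mm
Q3: ⌊711/2⌋ × 503 = 355 × 503 mm
Q4: ⌊503/2⌋ × 355 = 251 × 355 mm
Q5: ⌊355/2⌋ × 251 = 177 × 251 mm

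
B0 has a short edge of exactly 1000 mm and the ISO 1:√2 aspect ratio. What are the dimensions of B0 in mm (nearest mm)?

Short side = 1000 mm; long side = 1000√2 ≈ 1414.2 mm.

1000 × 1414 mm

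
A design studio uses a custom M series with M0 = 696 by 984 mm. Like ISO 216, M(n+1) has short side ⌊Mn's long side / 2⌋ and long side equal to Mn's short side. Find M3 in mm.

246 × 348 mm

M1: ⌊984/2⌋ × 696 = 492 × 696 mm
M2: ⌊696/2⌋ × 492 = 348 × 492 mm
M3: ⌊492/2⌋ × 348 = 246 × 348 mm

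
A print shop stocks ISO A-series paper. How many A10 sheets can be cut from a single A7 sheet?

Each ISO step halves the sheet: 1 × A7 → 2 × A8 → 4 × A9 → 8 × A10
From A7 to A10 is 3 halving steps: 2^3 = 8.

8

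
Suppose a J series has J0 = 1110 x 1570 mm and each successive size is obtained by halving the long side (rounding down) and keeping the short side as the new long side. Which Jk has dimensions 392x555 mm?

J0: 1110 × 1570 mm
J1: 785 × 1110 mm
J2: 555 × 785 mm
J3: 392 × 555 mm
J4: 277 × 392 mm
→ matches J3.

J3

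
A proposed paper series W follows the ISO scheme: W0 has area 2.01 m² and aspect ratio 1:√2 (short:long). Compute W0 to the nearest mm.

Let the short side be w mm. Then w · w√2 = 2.01 m² = 2,010,000 mm².
w² = 2,010,000/√2, so w ≈ 1192.2 mm; long side = w√2 ≈ 1686.0 mm.

1192 × 1686 mm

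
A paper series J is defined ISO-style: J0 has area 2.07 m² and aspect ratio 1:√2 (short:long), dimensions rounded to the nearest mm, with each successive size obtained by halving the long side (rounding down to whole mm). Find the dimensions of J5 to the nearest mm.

Let J0's short side be w mm. w · w√2 = 2.07 m² = 2,070,000 mm², so w ≈ 1209.8 mm and w√2 ≈ 1711.0 mm → J0 = 1210 × 1711 mm.
J1: ⌊1711/2⌋ × 1210 = 855 × 1210 mm
J2: ⌊1210/2⌋ × 855 = 605 × 855 mm
J3: ⌊855/2⌋ × 605 = 427 × 605 mm
J4: ⌊605/2⌋ × 427 = 302 × 427 mm
J5: ⌊427/2⌋ × 302 = 213 × 302 mm

213 × 302 mm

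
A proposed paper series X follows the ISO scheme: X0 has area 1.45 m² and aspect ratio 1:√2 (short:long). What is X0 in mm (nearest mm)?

Let the short side be w mm. Then w · w√2 = 1.45 m² = 1,450,000 mm².
w² = 1,450,000/√2, so w ≈ 1012.6 mm; long side = w√2 ≈ 1432.0 mm.

1013 × 1432 mm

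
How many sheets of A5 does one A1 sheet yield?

16

Each ISO step halves the sheet: 1 × A1 → 2 × A2 → 4 × A3 → 8 × A4 → …
From A1 to A5 is 4 halving steps: 2^4 = 16.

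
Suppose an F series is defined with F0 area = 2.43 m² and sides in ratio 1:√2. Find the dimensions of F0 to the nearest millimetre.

Let the short side be w mm. Then w · w√2 = 2.43 m² = 2,430,000 mm².
w² = 2,430,000/√2, so w ≈ 1310.8 mm; long side = w√2 ≈ 1853.8 mm.

1311 × 1854 mm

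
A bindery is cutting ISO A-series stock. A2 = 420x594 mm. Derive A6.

A3: ⌊594/2⌋ × 420 = 297 × 420 mm
A4: ⌊420/2⌋ × 297 = 210 × 297 mm
A5: ⌊297/2⌋ × 210 = 148 × 210 mm
A6: ⌊210/2⌋ × 148 = 105 × 148 mm

105 × 148 mm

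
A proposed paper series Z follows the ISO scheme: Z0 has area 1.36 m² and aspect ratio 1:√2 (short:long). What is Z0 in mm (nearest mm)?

981 × 1387 mm

Let the short side be w mm. Then w · w√2 = 1.36 m² = 1,360,000 mm².
w² = 1,360,000/√2, so w ≈ 980.6 mm; long side = w√2 ≈ 1386.8 mm.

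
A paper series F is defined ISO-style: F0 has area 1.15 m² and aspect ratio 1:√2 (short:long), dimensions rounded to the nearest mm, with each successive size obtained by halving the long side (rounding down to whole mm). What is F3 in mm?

Let F0's short side be w mm. w · w√2 = 1.15 m² = 1,150,000 mm², so w ≈ 901.8 mm and w√2 ≈ 1275.3 mm → F0 = 902 × 1275 mm.
F1: ⌊1275/2⌋ × 902 = 637 × 902 mm
F2: ⌊902/2⌋ × 637 = 451 × 637 mm
F3: ⌊637/2⌋ × 451 = 318 × 451 mm

318 × 451 mm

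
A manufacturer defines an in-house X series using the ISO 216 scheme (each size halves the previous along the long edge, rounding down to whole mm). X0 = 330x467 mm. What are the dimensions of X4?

X1: ⌊467/2⌋ × 330 = 233 × 330 mm
X2: ⌊330/2⌋ × 233 = 165 × 233 mm
X3: ⌊233/2⌋ × 165 = 116 × 165 mm
X4: ⌊165/2⌋ × 116 = 82 × 116 mm

82 × 116 mm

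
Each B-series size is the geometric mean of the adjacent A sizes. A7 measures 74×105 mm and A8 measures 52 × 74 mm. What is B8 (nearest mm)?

62 × 88 mm

Short side: √(74 · 52) = √3848 ≈ 62.0 → 62 mm
Long side: √(105 · 74) = √7770 ≈ 88.1 → 88 mm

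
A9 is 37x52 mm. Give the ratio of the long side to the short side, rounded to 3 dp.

52 / 37 = 1.405
ISO 216 targets √2 ≈ 1.414; the -0.009 deviation is from mm rounding.

1.405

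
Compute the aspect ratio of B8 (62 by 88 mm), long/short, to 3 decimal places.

88 / 62 = 1.419
ISO 216 targets √2 ≈ 1.414; the +0.005 deviation is from mm rounding.

1.419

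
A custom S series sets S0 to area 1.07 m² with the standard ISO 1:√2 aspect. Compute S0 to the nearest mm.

870 × 1230 mm

Let the short side be w mm. Then w · w√2 = 1.07 m² = 1,070,000 mm².
w² = 1,070,000/√2, so w ≈ 869.8 mm; long side = w√2 ≈ 1230.1 mm.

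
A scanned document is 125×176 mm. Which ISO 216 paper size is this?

Aspect ratio 176/125 ≈ 1.408 — close to the ISO √2 ≈ 1.414.
In the B-series (B0 = 1000 × 1414 mm): B6 = 125 × 176 mm.

B6 (125 × 176 mm)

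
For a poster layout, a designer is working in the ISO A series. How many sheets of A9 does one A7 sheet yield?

A7 = 74 × 105 mm; A9 = 37 × 52 mm.
Each halving step doubles the count; 2 steps from A7 to A9.
2^2 = 4.

4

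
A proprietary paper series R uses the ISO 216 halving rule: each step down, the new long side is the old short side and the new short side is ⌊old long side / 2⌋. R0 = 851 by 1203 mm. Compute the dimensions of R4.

R1: ⌊1203/2⌋ × 851 = 601 × 851 mm
R2: ⌊851/2⌋ × 601 = 425 × 601 mm
R3: ⌊601/2⌋ × 425 = 300 × 425 mm
R4: ⌊425/2⌋ × 300 = 212 × 300 mm

212 × 300 mm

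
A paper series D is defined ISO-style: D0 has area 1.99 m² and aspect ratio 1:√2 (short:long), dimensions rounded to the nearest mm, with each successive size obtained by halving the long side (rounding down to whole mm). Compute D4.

Let D0's short side be w mm. w · w√2 = 1.99 m² = 1,990,000 mm², so w ≈ 1186.2 mm and w√2 ≈ 1677.6 mm → D0 = 1186 × 1678 mm.
D1: ⌊1678/2⌋ × 1186 = 839 × 1186 mm
D2: ⌊1186/2⌋ × 839 = 593 × 839 mm
D3: ⌊839/2⌋ × 593 = 419 × 593 mm
D4: ⌊593/2⌋ × 419 = 296 × 419 mm

296 × 419 mm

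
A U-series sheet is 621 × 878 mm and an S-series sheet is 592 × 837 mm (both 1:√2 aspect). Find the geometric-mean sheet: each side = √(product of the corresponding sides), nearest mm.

606 × 857 mm

Short side: √(621 · 592) = √367632 ≈ 606.3 → 606 mm
Long side: √(878 · 837) = √734886 ≈ 857.3 → 857 mm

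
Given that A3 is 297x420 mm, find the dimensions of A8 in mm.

A4: ⌊420/2⌋ × 297 = 210 × 297 mm
A5: ⌊297/2⌋ × 210 = 148 × 210 mm
A6: ⌊210/2⌋ × 148 = 105 × 148 mm
A7: ⌊148/2⌋ × 105 = 74 × 105 mm
A8: ⌊105/2⌋ × 74 = 52 × 74 mm

52 × 74 mm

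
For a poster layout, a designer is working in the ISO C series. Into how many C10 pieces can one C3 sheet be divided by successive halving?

Each ISO step halves the sheet: 1 × C3 → 2 × C4 → 4 × C5 → 8 × C6 → …
From C3 to C10 is 7 halving steps: 2^7 = 128.

128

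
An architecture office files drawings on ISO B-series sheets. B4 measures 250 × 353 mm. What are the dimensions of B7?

88 × 125 mm

B5: ⌊353/2⌋ × 250 = 176 × 250 mm
B6: ⌊250/2⌋ × 176 = 125 × 176 mm
B7: ⌊176/2⌋ × 125 = 88 × 125 mm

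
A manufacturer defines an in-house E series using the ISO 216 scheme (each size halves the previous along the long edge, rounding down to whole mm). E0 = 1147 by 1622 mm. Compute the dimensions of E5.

E1: ⌊1622/2⌋ × 1147 = 811 × 1147 mm
E2: ⌊1147/2⌋ × 811 = 573 × 811 mm
E3: ⌊811/2⌋ × 573 = 405 × 573 mm
E4: ⌊573/2⌋ × 405 = 286 × 405 mm
E5: ⌊405/2⌋ × 286 = 202 × 286 mm

202 × 286 mm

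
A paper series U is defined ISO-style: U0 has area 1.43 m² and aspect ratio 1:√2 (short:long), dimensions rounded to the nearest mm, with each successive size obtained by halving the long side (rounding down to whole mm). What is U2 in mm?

Let U0's short side be w mm. w · w√2 = 1.43 m² = 1,430,000 mm², so w ≈ 1005.6 mm and w√2 ≈ 1422.1 mm → U0 = 1006 × 1422 mm.
U1: ⌊1422/2⌋ × 1006 = 711 × 1006 mm
U2: ⌊1006/2⌋ × 711 = 503 × 711 mm

503 × 711 mm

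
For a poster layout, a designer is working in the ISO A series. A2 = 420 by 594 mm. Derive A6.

105 × 148 mm

A3: ⌊594/2⌋ × 420 = 297 × 420 mm
A4: ⌊420/2⌋ × 297 = 210 × 297 mm
A5: ⌊297/2⌋ × 210 = 148 × 210 mm
A6: ⌊210/2⌋ × 148 = 105 × 148 mm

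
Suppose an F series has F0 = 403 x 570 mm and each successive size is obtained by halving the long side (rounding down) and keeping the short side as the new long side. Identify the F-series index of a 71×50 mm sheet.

F0: 403 × 570 mm
F1: 285 × 403 mm
F2: 201 × 285 mm
F3: 142 × 201 mm
F4: 100 × 142 mm
F5: 71 × 100 mm
F6: 50 × 71 mm
F7: 35 × 50 mm
→ matches F6.

F6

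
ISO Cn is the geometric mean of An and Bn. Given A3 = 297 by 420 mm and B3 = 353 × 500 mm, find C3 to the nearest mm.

Short side: √(297 · 353) = √104841 ≈ 323.8 → 324 mm
Long side: √(420 · 500) = √210000 ≈ 458.3 → 458 mm

324 × 458 mm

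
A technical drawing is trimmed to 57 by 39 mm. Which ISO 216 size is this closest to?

C9 (40 × 57 mm)

Aspect ratio 57/39 ≈ 1.462 (ISO target is √2 ≈ 1.414).
In the C-series (envelope sizes, between A and B): C9 = 40 × 57 mm.
Off by 1 mm total — nearest standard size.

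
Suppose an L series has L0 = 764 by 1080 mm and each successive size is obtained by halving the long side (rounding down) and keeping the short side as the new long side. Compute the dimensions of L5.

135 × 191 mm

L1: ⌊1080/2⌋ × 764 = 540 × 764 mm
L2: ⌊764/2⌋ × 540 = 382 × 540 mm
L3: ⌊540/2⌋ × 382 = 270 × 382 mm
L4: ⌊382/2⌋ × 270 = 191 × 270 mm
L5: ⌊270/2⌋ × 191 = 135 × 191 mm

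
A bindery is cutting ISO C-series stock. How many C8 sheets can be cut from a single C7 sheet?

2

Each ISO step halves the sheet: 1 × C7 → 2 × C8
From C7 to C8 is 1 halving step: 2^1 = 2.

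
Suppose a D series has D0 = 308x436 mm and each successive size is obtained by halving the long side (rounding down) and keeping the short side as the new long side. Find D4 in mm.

77 × 109 mm

D1: ⌊436/2⌋ × 308 = 218 × 308 mm
D2: ⌊308/2⌋ × 218 = 154 × 218 mm
D3: ⌊218/2⌋ × 154 = 109 × 154 mm
D4: ⌊154/2⌋ × 109 = 77 × 109 mm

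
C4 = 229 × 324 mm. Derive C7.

C5: ⌊324/2⌋ × 229 = 162 × 229 mm
C6: ⌊229/2⌋ × 162 = 114 × 162 mm
C7: ⌊162/2⌋ × 114 = 81 × 114 mm

81 × 114 mm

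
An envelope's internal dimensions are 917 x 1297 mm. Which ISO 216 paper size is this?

Aspect ratio 1297/917 ≈ 1.414 — close to the ISO √2 ≈ 1.414.
In the C-series (envelope sizes, between A and B): C0 = 917 × 1297 mm.

C0 (917 × 1297 mm)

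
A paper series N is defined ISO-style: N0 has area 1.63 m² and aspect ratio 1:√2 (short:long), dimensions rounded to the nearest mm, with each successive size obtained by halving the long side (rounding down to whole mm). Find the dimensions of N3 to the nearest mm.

Let N0's short side be w mm. w · w√2 = 1.63 m² = 1,630,000 mm², so w ≈ 1073.6 mm and w√2 ≈ 1518.3 mm → N0 = 1074 × 1518 mm.
N1: ⌊1518/2⌋ × 1074 = 759 × 1074 mm
N2: ⌊1074/2⌋ × 759 = 537 × 759 mm
N3: ⌊759/2⌋ × 537 = 379 × 537 mm

379 × 537 mm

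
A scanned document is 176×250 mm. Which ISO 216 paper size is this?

B5 (176 × 250 mm)

Aspect ratio 250/176 ≈ 1.420 — close to the ISO √2 ≈ 1.414.
In the B-series (B0 = 1000 × 1414 mm): B5 = 176 × 250 mm.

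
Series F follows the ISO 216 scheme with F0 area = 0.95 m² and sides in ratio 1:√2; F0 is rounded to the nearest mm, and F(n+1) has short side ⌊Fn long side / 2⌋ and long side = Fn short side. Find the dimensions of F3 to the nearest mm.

Let F0's short side be w mm. w · w√2 = 0.95 m² = 950,000 mm², so w ≈ 819.6 mm and w√2 ≈ 1159.1 mm → F0 = 820 × 1159 mm.
F1: ⌊1159/2⌋ × 820 = 579 × 820 mm
F2: ⌊820/2⌋ × 579 = 410 × 579 mm
F3: ⌊579/2⌋ × 410 = 289 × 410 mm

289 × 410 mm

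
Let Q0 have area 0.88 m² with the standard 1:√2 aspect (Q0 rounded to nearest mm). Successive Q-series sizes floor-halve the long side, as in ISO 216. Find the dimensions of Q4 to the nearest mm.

197 × 279 mm

Let Q0's short side be w mm. w · w√2 = 0.88 m² = 880,000 mm², so w ≈ 788.8 mm and w√2 ≈ 1115.6 mm → Q0 = 789 × 1116 mm.
Q1: ⌊1116/2⌋ × 789 = 558 × 789 mm
Q2: ⌊789/2⌋ × 558 = 394 × 558 mm
Q3: ⌊558/2⌋ × 394 = 279 × 394 mm
Q4: ⌊394/2⌋ × 279 = 197 × 279 mm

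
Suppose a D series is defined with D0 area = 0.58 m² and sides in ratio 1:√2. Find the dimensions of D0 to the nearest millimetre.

640 × 906 mm

Let the short side be w mm. Then w · w√2 = 0.58 m² = 580,000 mm².
w² = 580,000/√2, so w ≈ 640.4 mm; long side = w√2 ≈ 905.7 mm.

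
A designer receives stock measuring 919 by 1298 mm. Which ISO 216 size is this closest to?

Aspect ratio 1298/919 ≈ 1.412 — close to the ISO √2 ≈ 1.414.
In the C-series (envelope sizes, between A and B): C0 = 917 × 1297 mm.
Off by 3 mm total — nearest standard size.

C0 (917 × 1297 mm)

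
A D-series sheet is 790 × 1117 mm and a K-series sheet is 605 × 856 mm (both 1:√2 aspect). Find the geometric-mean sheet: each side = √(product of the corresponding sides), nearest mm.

691 × 978 mm

Short side: √(790 · 605) = √477950 ≈ 691.3 → 691 mm
Long side: √(1117 · 856) = √956152 ≈ 977.8 → 978 mm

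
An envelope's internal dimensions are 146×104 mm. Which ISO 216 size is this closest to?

Aspect ratio 146/104 ≈ 1.404 — close to the ISO √2 ≈ 1.414.
In the A-series (A0 area = 1 m²): A6 = 105 × 148 mm.
Off by 3 mm total — nearest standard size.

A6 (105 × 148 mm)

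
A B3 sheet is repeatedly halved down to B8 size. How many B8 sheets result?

Each ISO step halves the sheet: 1 × B3 → 2 × B4 → 4 × B5 → 8 × B6 → …
From B3 to B8 is 5 halving steps: 2^5 = 32.

32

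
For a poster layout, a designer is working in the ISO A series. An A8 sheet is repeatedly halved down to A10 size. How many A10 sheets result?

A8 = 52 × 74 mm; A10 = 26 × 37 mm.
Each halving step doubles the count; 2 steps from A8 to A10.
2^2 = 4.

4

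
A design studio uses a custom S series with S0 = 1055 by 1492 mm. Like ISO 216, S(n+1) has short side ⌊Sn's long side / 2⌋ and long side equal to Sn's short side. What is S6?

131 × 186 mm

S1 = 746 × 1055 mm (from S0 by 1 halving).
S2: ⌊1055/2⌋ × 746 = 527 × 746 mm
S3: ⌊746/2⌋ × 527 = 373 × 527 mm
S4: ⌊527/2⌋ × 373 = 263 × 373 mm
S5: ⌊373/2⌋ × 263 = 186 × 263 mm
S6: ⌊263/2⌋ × 186 = 131 × 186 mm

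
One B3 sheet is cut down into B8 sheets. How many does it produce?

Each ISO step halves the sheet: 1 × B3 → 2 × B4 → 4 × B5 → 8 × B6 → …
From B3 to B8 is 5 halving steps: 2^5 = 32.

32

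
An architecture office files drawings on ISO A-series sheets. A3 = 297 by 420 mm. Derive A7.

A4: ⌊420/2⌋ × 297 = 210 × 297 mm
A5: ⌊297/2⌋ × 210 = 148 × 210 mm
A6: ⌊210/2⌋ × 148 = 105 × 148 mm
A7: ⌊148/2⌋ × 105 = 74 × 105 mm

74 × 105 mm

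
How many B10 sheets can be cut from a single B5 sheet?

32

Each ISO step halves the sheet: 1 × B5 → 2 × B6 → 4 × B7 → 8 × B8 → …
From B5 to B10 is 5 halving steps: 2^5 = 32.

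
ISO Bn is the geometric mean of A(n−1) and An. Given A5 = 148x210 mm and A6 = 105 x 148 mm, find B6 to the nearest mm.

125 × 176 mm

Short side: √(148 · 105) = √15540 ≈ 124.7 → 125 mm
Long side: √(210 · 148) = √31080 ≈ 176.3 → 176 mm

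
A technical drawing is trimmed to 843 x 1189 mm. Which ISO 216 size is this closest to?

Aspect ratio 1189/843 ≈ 1.410 — close to the ISO √2 ≈ 1.414.
In the A-series (A0 area = 1 m²): A0 = 841 × 1189 mm.
Off by 2 mm total — nearest standard size.

A0 (841 × 1189 mm)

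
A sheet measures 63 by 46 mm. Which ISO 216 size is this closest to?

B9 (44 × 62 mm)

Aspect ratio 63/46 ≈ 1.370 (ISO target is √2 ≈ 1.414).
In the B-series (B0 = 1000 × 1414 mm): B9 = 44 × 62 mm.
Off by 3 mm total — nearest standard size.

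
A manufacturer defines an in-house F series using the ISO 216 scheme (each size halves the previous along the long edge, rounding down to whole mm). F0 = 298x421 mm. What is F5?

F1: ⌊421/2⌋ × 298 = 210 × 298 mm
F2: ⌊298/2⌋ × 210 = 149 × 210 mm
F3: ⌊210/2⌋ × 149 = 105 × 149 mm
F4: ⌊149/2⌋ × 105 = 74 × 105 mm
F5: ⌊105/2⌋ × 74 = 52 × 74 mm

52 × 74 mm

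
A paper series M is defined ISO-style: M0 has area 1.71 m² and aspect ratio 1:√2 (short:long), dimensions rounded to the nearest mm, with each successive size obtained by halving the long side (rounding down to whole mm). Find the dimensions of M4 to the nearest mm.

275 × 388 mm

Let M0's short side be w mm. w · w√2 = 1.71 m² = 1,710,000 mm², so w ≈ 1099.6 mm and w√2 ≈ 1555.1 mm → M0 = 1100 × 1555 mm.
M1: ⌊1555/2⌋ × 1100 = 777 × 1100 mm
M2: ⌊1100/2⌋ × 777 = 550 × 777 mm
M3: ⌊777/2⌋ × 550 = 388 × 550 mm
M4: ⌊550/2⌋ × 388 = 275 × 388 mm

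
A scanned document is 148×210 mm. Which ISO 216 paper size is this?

A5 (148 × 210 mm)

Aspect ratio 210/148 ≈ 1.419 — close to the ISO √2 ≈ 1.414.
In the A-series (A0 area = 1 m²): A5 = 148 × 210 mm.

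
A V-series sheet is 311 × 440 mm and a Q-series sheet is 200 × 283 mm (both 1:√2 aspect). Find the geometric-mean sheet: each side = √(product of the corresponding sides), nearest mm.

Short side: √(311 · 200) = √62200 ≈ 249.4 → 249 mm
Long side: √(440 · 283) = √124520 ≈ 352.9 → 353 mm

249 × 353 mm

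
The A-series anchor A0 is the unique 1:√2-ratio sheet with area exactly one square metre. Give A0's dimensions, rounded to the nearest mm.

Let the short side be w mm. Then the long side is w√2 and w · w√2 = 10⁶ mm².
w² = 10⁶/√2, so w = 1000 / 2^(1/4) ≈ 840.9 mm; long side = 1000 · 2^(1/4) ≈ 1189.2 mm.

841 × 1189 mm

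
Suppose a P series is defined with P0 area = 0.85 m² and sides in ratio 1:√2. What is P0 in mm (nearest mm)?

775 × 1096 mm

Let the short side be w mm. Then w · w√2 = 0.85 m² = 850,000 mm².
w² = 850,000/√2, so w ≈ 775.3 mm; long side = w√2 ≈ 1096.4 mm.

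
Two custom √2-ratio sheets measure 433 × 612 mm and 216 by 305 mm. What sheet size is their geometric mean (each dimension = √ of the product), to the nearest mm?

306 × 432 mm

Short side: √(433 · 216) = √93528 ≈ 305.8 → 306 mm
Long side: √(612 · 305) = √186660 ≈ 432.0 → 432 mm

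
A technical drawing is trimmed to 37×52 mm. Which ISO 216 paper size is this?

Aspect ratio 52/37 ≈ 1.405 — close to the ISO √2 ≈ 1.414.
In the A-series (A0 area = 1 m²): A9 = 37 × 52 mm.

A9 (37 × 52 mm)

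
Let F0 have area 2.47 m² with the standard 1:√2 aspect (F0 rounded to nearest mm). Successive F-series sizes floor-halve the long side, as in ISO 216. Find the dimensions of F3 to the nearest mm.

467 × 661 mm

Let F0's short side be w mm. w · w√2 = 2.47 m² = 2,470,000 mm², so w ≈ 1321.6 mm and w√2 ≈ 1869.0 mm → F0 = 1322 × 1869 mm.
F1: ⌊1869/2⌋ × 1322 = 934 × 1322 mm
F2: ⌊1322/2⌋ × 934 = 661 × 934 mm
F3: ⌊934/2⌋ × 661 = 467 × 661 mm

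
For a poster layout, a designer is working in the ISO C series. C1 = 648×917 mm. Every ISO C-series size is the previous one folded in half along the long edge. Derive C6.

114 × 162 mm

C2: ⌊917/2⌋ × 648 = 458 × 648 mm
C3: ⌊648/2⌋ × 458 = 324 × 458 mm
C4: ⌊458/2⌋ × 324 = 229 × 324 mm
C5: ⌊324/2⌋ × 229 = 162 × 229 mm
C6: ⌊229/2⌋ × 162 = 114 × 162 mm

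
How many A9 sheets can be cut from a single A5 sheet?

A5 = 148 × 210 mm; A9 = 37 × 52 mm.
Each halving step doubles the count; 4 steps from A5 to A9.
2^4 = 16.

16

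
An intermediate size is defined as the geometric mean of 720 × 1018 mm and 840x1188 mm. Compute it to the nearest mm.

778 × 1100 mm

Short side: √(720 · 840) = √604800 ≈ 777.7 → 778 mm
Long side: √(1018 · 1188) = √1209384 ≈ 1099.7 → 1100 mm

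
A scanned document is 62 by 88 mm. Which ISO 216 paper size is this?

Aspect ratio 88/62 ≈ 1.419 — close to the ISO √2 ≈ 1.414.
In the B-series (B0 = 1000 × 1414 mm): B8 = 62 × 88 mm.

B8 (62 × 88 mm)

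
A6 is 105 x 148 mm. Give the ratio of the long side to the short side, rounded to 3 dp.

1.410

148 / 105 = 1.410
ISO 216 targets √2 ≈ 1.414; the -0.005 deviation is from mm rounding.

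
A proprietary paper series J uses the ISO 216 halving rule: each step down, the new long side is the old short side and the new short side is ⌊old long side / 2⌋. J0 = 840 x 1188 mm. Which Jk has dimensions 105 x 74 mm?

J0: 840 × 1188 mm
J1: 594 × 840 mm
J2: 420 × 594 mm
J3: 297 × 420 mm
J4: 210 × 297 mm
J5: 148 × 210 mm
J6: 105 × 148 mm
J7: 74 × 105 mm
J8: 52 × 74 mm
→ matches J7.

J7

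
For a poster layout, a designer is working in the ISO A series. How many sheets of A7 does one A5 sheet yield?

4

Each ISO step halves the sheet: 1 × A5 → 2 × A6 → 4 × A7
From A5 to A7 is 2 halving steps: 2^2 = 4.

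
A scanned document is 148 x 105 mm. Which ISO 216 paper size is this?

A6 (105 × 148 mm)

Aspect ratio 148/105 ≈ 1.410 — close to the ISO √2 ≈ 1.414.
In the A-series (A0 area = 1 m²): A6 = 105 × 148 mm.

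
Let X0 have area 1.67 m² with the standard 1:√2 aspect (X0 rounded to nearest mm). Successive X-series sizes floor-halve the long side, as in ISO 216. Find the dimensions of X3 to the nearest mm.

384 × 543 mm

Let X0's short side be w mm. w · w√2 = 1.67 m² = 1,670,000 mm², so w ≈ 1086.7 mm and w√2 ≈ 1536.8 mm → X0 = 1087 × 1537 mm.
X1: ⌊1537/2⌋ × 1087 = 768 × 1087 mm
X2: ⌊1087/2⌋ × 768 = 543 × 768 mm
X3: ⌊768/2⌋ × 543 = 384 × 543 mm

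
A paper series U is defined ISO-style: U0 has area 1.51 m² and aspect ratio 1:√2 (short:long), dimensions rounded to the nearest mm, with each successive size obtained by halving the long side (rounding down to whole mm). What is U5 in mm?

Let U0's short side be w mm. w · w√2 = 1.51 m² = 1,510,000 mm², so w ≈ 1033.3 mm and w√2 ≈ 1461.3 mm → U0 = 1033 × 1461 mm.
U1: ⌊1461/2⌋ × 1033 = 730 × 1033 mm
U2: ⌊1033/2⌋ × 730 = 516 × 730 mm
U3: ⌊730/2⌋ × 516 = 365 × 516 mm
U4: ⌊516/2⌋ × 365 = 258 × 365 mm
U5: ⌊365/2⌋ × 258 = 182 × 258 mm

182 × 258 mm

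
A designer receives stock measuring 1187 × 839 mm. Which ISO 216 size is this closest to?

Aspect ratio 1187/839 ≈ 1.415 — close to the ISO √2 ≈ 1.414.
In the A-series (A0 area = 1 m²): A0 = 841 × 1189 mm.
Off by 4 mm total — nearest standard size.

A0 (841 × 1189 mm)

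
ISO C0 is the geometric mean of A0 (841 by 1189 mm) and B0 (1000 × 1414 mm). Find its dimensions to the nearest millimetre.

Short: √(841 · 1000) = √841000 ≈ 917.1 mm.
Long: √(1189 · 1414) = √1681246 ≈ 1296.6 mm.

917 × 1297 mm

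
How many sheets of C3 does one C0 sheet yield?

Each ISO step halves the sheet: 1 × C0 → 2 × C1 → 4 × C2 → 8 × C3
From C0 to C3 is 3 halving steps: 2^3 = 8.

8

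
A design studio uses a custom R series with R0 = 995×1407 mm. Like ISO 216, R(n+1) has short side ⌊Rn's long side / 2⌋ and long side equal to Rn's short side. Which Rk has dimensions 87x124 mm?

R0: 995 × 1407 mm
R1: 703 × 995 mm
R2: 497 × 703 mm
R3: 351 × 497 mm
R4: 248 × 351 mm
R5: 175 × 248 mm
R6: 124 × 175 mm
R7: 87 × 124 mm
R8: 62 × 87 mm
→ matches R7.

R7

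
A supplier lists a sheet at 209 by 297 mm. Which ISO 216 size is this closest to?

A4 (210 × 297 mm)

Aspect ratio 297/209 ≈ 1.421 — close to the ISO √2 ≈ 1.414.
In the A-series (A0 area = 1 m²): A4 = 210 × 297 mm.
Off by 1 mm total — nearest standard size.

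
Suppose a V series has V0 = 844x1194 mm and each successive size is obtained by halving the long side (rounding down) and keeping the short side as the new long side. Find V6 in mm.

V1 = 597 × 844 mm (from V0 by 1 halving).
V2: ⌊844/2⌋ × 597 = 422 × 597 mm
V3: ⌊597/2⌋ × 422 = 298 × 422 mm
V4: ⌊422/2⌋ × 298 = 211 × 298 mm
V5: ⌊298/2⌋ × 211 = 149 × 211 mm
V6: ⌊211/2⌋ × 149 = 105 × 149 mm

105 × 149 mm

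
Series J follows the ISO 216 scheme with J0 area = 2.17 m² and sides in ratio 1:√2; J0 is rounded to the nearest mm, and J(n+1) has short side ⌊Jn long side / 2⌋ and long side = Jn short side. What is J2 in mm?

Let J0's short side be w mm. w · w√2 = 2.17 m² = 2,170,000 mm², so w ≈ 1238.7 mm and w√2 ≈ 1751.8 mm → J0 = 1239 × 1752 mm.
J1: ⌊1752/2⌋ × 1239 = 876 × 1239 mm
J2: ⌊1239/2⌋ × 876 = 619 × 876 mm

619 × 876 mm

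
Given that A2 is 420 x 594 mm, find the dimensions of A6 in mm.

A3: ⌊594/2⌋ × 420 = 297 × 420 mm
A4: ⌊420/2⌋ × 297 = 210 × 297 mm
A5: ⌊297/2⌋ × 210 = 148 × 210 mm
A6: ⌊210/2⌋ × 148 = 105 × 148 mm

105 × 148 mm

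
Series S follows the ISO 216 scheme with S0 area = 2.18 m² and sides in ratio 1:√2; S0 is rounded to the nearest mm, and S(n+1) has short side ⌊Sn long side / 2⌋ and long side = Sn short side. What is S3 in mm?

439 × 621 mm

Let S0's short side be w mm. w · w√2 = 2.18 m² = 2,180,000 mm², so w ≈ 1241.6 mm and w√2 ≈ 1755.8 mm → S0 = 1242 × 1756 mm.
S1: ⌊1756/2⌋ × 1242 = 878 × 1242 mm
S2: ⌊1242/2⌋ × 878 = 621 × 878 mm
S3: ⌊878/2⌋ × 621 = 439 × 621 mm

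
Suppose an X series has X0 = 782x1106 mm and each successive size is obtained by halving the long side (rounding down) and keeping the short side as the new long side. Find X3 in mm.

276 × 391 mm

X1: ⌊1106/2⌋ × 782 = 553 × 782 mm
X2: ⌊782/2⌋ × 553 = 391 × 553 mm
X3: ⌊553/2⌋ × 391 = 276 × 391 mm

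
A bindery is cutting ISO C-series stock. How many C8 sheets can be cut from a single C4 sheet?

16

Each ISO step halves the sheet: 1 × C4 → 2 × C5 → 4 × C6 → 8 × C7 → …
From C4 to C8 is 4 halving steps: 2^4 = 16.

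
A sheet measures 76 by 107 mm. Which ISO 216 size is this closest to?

Aspect ratio 107/76 ≈ 1.408 — close to the ISO √2 ≈ 1.414.
In the A-series (A0 area = 1 m²): A7 = 74 × 105 mm.
Off by 4 mm total — nearest standard size.

A7 (74 × 105 mm)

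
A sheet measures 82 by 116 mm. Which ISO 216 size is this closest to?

C7 (81 × 114 mm)

Aspect ratio 116/82 ≈ 1.415 — close to the ISO √2 ≈ 1.414.
In the C-series (envelope sizes, between A and B): C7 = 81 × 114 mm.
Off by 3 mm total — nearest standard size.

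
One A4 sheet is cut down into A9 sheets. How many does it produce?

Each ISO step halves the sheet: 1 × A4 → 2 × A5 → 4 × A6 → 8 × A7 → …
From A4 to A9 is 5 halving steps: 2^5 = 32.

32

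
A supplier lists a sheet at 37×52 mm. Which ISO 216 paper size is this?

A9 (37 × 52 mm)

Aspect ratio 52/37 ≈ 1.405 — close to the ISO √2 ≈ 1.414.
In the A-series (A0 area = 1 m²): A9 = 37 × 52 mm.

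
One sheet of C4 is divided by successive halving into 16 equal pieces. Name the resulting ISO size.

16 = 2^4, so 4 halving steps.
C4 → C5 → … → C8 after 4 steps.

C8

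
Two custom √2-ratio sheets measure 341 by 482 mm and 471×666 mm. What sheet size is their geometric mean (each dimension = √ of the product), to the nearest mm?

401 × 567 mm

Short side: √(341 · 471) = √160611 ≈ 400.8 → 401 mm
Long side: √(482 · 666) = √321012 ≈ 566.6 → 567 mm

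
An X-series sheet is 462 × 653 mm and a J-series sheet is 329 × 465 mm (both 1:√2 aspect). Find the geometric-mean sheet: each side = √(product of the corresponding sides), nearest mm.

390 × 551 mm

Short side: √(462 · 329) = √151998 ≈ 389.9 → 390 mm
Long side: √(653 · 465) = √303645 ≈ 551.0 → 551 mm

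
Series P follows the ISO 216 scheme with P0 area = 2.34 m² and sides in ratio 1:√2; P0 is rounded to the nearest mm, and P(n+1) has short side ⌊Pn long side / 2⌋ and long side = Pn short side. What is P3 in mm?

Let P0's short side be w mm. w · w√2 = 2.34 m² = 2,340,000 mm², so w ≈ 1286.3 mm and w√2 ≈ 1819.1 mm → P0 = 1286 × 1819 mm.
P1: ⌊1819/2⌋ × 1286 = 909 × 1286 mm
P2: ⌊1286/2⌋ × 909 = 643 × 909 mm
P3: ⌊909/2⌋ × 643 = 454 × 643 mm

454 × 643 mm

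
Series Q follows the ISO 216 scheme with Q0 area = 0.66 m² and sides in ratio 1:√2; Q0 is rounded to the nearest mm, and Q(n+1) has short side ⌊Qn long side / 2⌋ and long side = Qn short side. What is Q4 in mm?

170 × 241 mm

Let Q0's short side be w mm. w · w√2 = 0.66 m² = 660,000 mm², so w ≈ 683.1 mm and w√2 ≈ 966.1 mm → Q0 = 683 × 966 mm.
Q1: ⌊966/2⌋ × 683 = 483 × 683 mm
Q2: ⌊683/2⌋ × 483 = 341 × 483 mm
Q3: ⌊483/2⌋ × 341 = 241 × 341 mm
Q4: ⌊341/2⌋ × 241 = 170 × 241 mm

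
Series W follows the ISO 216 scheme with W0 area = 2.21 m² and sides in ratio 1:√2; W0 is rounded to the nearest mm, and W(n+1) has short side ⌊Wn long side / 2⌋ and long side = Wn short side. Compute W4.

Let W0's short side be w mm. w · w√2 = 2.21 m² = 2,210,000 mm², so w ≈ 1250.1 mm and w√2 ≈ 1767.9 mm → W0 = 1250 × 1768 mm.
W1: ⌊1768/2⌋ × 1250 = 884 × 1250 mm
W2: ⌊1250/2⌋ × 884 = 625 × 884 mm
W3: ⌊884/2⌋ × 625 = 442 × 625 mm
W4: ⌊625/2⌋ × 442 = 312 × 442 mm

312 × 442 mm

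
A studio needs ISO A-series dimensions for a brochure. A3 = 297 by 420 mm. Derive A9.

A4: ⌊420/2⌋ × 297 = 210 × 297 mm
A5: ⌊297/2⌋ × 210 = 148 × 210 mm
A6: ⌊210/2⌋ × 148 = 105 × 148 mm
A7: ⌊148/2⌋ × 105 = 74 × 105 mm
A8: ⌊105/2⌋ × 74 = 52 × 74 mm
A9: ⌊74/2⌋ × 52 = 37 × 52 mm

37 × 52 mm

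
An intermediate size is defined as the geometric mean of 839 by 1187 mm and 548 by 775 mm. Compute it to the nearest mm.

Short side: √(839 · 548) = √459772 ≈ 678.1 → 678 mm
Long side: √(1187 · 775) = √919925 ≈ 959.1 → 959 mm

678 × 959 mm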